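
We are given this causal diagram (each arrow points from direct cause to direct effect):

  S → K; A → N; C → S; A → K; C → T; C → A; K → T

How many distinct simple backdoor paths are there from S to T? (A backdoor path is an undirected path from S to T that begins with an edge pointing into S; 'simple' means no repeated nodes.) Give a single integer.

A backdoor path from S to T is any simple undirected path whose first edge points into S (i.e. leaves S via a parent).
Parents of S: {C}.
Enumerating:
  P1: S <- C -> A -> K -> T
  P2: S <- C -> T
That exhausts the simple backdoor paths. Count: 2.

2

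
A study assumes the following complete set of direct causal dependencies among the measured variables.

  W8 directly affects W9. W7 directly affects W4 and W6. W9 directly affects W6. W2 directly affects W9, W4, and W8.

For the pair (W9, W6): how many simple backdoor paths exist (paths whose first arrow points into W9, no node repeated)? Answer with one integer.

2

A backdoor path from W9 to W6 is any simple undirected path whose first edge points into W9 (i.e. leaves W9 via a parent).
Parents of W9: {W2, W8}.
Enumerating:
  P1: W9 <- W2 -> W4 <- W7 -> W6
  P2: W9 <- W8 <- W2 -> W4 <- W7 -> W6
That exhausts the simple backdoor paths. Count: 2.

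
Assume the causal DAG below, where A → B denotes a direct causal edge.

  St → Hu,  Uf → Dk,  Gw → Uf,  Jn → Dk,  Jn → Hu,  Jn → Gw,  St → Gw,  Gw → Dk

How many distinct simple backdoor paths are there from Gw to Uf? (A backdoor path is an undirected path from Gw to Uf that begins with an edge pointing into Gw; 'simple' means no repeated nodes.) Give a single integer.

2

A backdoor path from Gw to Uf is any simple undirected path whose first edge points into Gw (i.e. leaves Gw via a parent).
Parents of Gw: {Jn, St}.
Enumerating:
  P1: Gw <- Jn -> Dk <- Uf
  P2: Gw <- St -> Hu <- Jn -> Dk <- Uf
That exhausts the simple backdoor paths. Count: 2.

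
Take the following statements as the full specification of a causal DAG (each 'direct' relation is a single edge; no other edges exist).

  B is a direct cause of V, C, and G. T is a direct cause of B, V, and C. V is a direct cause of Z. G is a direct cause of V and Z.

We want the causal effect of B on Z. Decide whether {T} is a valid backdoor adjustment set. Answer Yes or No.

Backdoor paths from B to Z (paths whose first edge points into B):
  P1: B <- T -> V <- G -> Z
  P2: B <- T -> V -> Z
Condition 1 (no descendant of B in the set): holds — descendants of B are {C, G, V, Z}; none are in {T}.
Condition 2 (every backdoor path blocked by {T}):
  P1: blocked at fork node T ∈ conditioning set.
  P2: blocked at fork node T ∈ conditioning set.
{T} satisfies the backdoor criterion.

Yes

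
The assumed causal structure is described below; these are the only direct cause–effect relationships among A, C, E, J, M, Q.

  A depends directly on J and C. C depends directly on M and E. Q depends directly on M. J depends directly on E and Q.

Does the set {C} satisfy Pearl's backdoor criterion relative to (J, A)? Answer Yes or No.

Yes

Backdoor paths from J to A (paths whose first edge points into J):
  P1: J <- E -> C -> A
  P2: J <- Q <- M -> C -> A
Condition 1 (no descendant of J in the set): holds — descendants of J are {A}; none are in {C}.
Condition 2 (every backdoor path blocked by {C}):
  P1: blocked at chain node C ∈ conditioning set.
  P2: blocked at chain node C ∈ conditioning set.
{C} satisfies the backdoor criterion.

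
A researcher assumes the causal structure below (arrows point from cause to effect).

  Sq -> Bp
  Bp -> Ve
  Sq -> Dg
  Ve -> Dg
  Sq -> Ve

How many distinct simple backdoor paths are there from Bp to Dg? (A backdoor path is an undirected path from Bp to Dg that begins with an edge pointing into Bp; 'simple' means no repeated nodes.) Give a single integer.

2

A backdoor path from Bp to Dg is any simple undirected path whose first edge points into Bp (i.e. leaves Bp via a parent).
Parents of Bp: {Sq}.
Enumerating:
  P1: Bp <- Sq -> Ve -> Dg
  P2: Bp <- Sq -> Dg
That exhausts the simple backdoor paths. Count: 2.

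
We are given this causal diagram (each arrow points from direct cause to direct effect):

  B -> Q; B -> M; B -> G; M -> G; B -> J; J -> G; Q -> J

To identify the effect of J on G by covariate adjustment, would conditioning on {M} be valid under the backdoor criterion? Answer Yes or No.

No

Backdoor paths from J to G (paths whose first edge points into J):
  P1: J <- B -> M -> G
  P2: J <- B -> G
  P3: J <- Q <- B -> M -> G
  P4: J <- Q <- B -> G
Condition 1 (no descendant of J in the set): holds — descendants of J are {G}; none are in {M}.
Condition 2 (every backdoor path blocked by {M}):
  P1: blocked at chain node M ∈ conditioning set.
  P2: open — no interior node is in the conditioning set.
  P3: blocked at chain node M ∈ conditioning set.
  P4: open — no interior node is in the conditioning set.
{M} does not satisfy the backdoor criterion.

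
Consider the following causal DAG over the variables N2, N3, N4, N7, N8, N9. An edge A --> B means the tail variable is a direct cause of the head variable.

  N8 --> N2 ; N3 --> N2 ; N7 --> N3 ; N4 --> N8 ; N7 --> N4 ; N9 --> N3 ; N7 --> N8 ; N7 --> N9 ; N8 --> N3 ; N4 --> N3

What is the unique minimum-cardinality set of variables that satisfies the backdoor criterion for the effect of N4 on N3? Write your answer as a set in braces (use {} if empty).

Variables eligible for adjustment (non-descendants of N4, excluding N4 and N3): {N7, N9}.
Backdoor paths from N4 to N3:
  P1: N4 <- N7 -> N8 -> N3
  P2: N4 <- N7 -> N8 -> N2 <- N3
  P3: N4 <- N7 -> N9 -> N3
  P4: N4 <- N7 -> N3
The empty set is not sufficient: P1 (N4 <- N7 -> N8 -> N3) has no collider blocking it and no conditioned non-collider, so it is open.
Try {N7}:
  P1: blocked at fork node N7 ∈ conditioning set.
  P2: blocked at fork node N7 ∈ conditioning set.
  P3: blocked at fork node N7 ∈ conditioning set.
  P4: blocked at fork node N7 ∈ conditioning set.
{N7} contains no descendant of N4 and blocks every backdoor path.
No other singleton works — e.g. {N9} leaves P1 open — so {N7} is the unique smallest valid adjustment set.

{N7}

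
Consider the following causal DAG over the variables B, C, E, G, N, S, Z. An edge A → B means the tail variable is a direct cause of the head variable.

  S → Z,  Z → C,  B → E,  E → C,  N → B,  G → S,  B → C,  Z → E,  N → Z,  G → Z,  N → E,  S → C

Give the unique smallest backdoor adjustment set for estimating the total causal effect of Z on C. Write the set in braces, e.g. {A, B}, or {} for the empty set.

Variables eligible for adjustment (non-descendants of Z, excluding Z and C): {B, G, N, S}.
Backdoor paths from Z to C:
  P1: Z <- G -> S -> C
  P2: Z <- N -> B -> E -> C
  P3: Z <- N -> B -> C
  P4: Z <- N -> E <- B -> C
  P5: Z <- N -> E -> C
  P6: Z <- S -> C
The empty set is not sufficient: P1 (Z <- G -> S -> C) has no collider blocking it and no conditioned non-collider, so it is open.
Try {N, S}:
  P1: blocked at chain node S ∈ conditioning set.
  P2: blocked at fork node N ∈ conditioning set.
  P3: blocked at fork node N ∈ conditioning set.
  P4: blocked at fork node N ∈ conditioning set.
  P5: blocked at fork node N ∈ conditioning set.
  P6: blocked at fork node S ∈ conditioning set.
{N, S} contains no descendant of Z and blocks every backdoor path.
Every element of {N, S} is needed (dropping N leaves P2 open; dropping S leaves P1 open), so no proper subset is valid.
Among all size-2 subsets of the eligible variables, only {N, S} blocks every backdoor path, so it is the unique smallest valid adjustment set.

{N, S}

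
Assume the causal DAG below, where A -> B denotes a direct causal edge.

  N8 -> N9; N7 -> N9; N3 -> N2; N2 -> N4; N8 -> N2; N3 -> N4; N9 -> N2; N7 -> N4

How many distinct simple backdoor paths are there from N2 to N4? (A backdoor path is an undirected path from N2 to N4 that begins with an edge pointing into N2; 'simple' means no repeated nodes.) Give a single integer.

3

A backdoor path from N2 to N4 is any simple undirected path whose first edge points into N2 (i.e. leaves N2 via a parent).
Parents of N2: {N3, N8, N9}.
Enumerating:
  P1: N2 <- N3 -> N4
  P2: N2 <- N8 -> N9 <- N7 -> N4
  P3: N2 <- N9 <- N7 -> N4
That exhausts the simple backdoor paths. Count: 3.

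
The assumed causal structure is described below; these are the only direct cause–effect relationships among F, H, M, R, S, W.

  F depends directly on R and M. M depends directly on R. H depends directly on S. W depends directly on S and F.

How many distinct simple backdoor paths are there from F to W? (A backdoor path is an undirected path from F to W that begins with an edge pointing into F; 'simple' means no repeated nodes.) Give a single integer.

0

A backdoor path from F to W is any simple undirected path whose first edge points into F (i.e. leaves F via a parent).
Parents of F: {M, R}.
No simple path from any parent of F reaches W without revisiting F, so there are no backdoor paths.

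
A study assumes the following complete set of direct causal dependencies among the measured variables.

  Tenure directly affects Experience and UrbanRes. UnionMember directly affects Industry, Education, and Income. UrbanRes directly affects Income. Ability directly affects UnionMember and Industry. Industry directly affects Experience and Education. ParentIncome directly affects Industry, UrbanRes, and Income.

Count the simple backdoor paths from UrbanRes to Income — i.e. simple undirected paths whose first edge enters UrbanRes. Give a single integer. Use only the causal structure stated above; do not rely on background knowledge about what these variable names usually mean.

A backdoor path from UrbanRes to Income is any simple undirected path whose first edge points into UrbanRes (i.e. leaves UrbanRes via a parent).
Parents of UrbanRes: {ParentIncome, Tenure}.
Enumerating:
  P1: UrbanRes <- ParentIncome -> Industry <- Ability -> UnionMember -> Income
  P2: UrbanRes <- ParentIncome -> Industry <- UnionMember -> Income
  P3: UrbanRes <- ParentIncome -> Industry -> Education <- UnionMember -> Income
  P4: UrbanRes <- ParentIncome -> Income
  P5: UrbanRes <- Tenure -> Experience <- Industry <- ParentIncome -> Income
  P6: UrbanRes <- Tenure -> Experience <- Industry <- Ability -> UnionMember -> Income
  P7: UrbanRes <- Tenure -> Experience <- Industry <- UnionMember -> Income
  P8: UrbanRes <- Tenure -> Experience <- Industry -> Education <- UnionMember -> Income
That exhausts the simple backdoor paths. Count: 8.

8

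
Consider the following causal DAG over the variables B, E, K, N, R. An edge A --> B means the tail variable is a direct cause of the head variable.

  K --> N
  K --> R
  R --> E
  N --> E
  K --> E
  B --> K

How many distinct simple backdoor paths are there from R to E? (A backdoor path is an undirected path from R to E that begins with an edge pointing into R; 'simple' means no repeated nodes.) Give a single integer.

2

A backdoor path from R to E is any simple undirected path whose first edge points into R (i.e. leaves R via a parent).
Parents of R: {K}.
Enumerating:
  P1: R <- K -> N -> E
  P2: R <- K -> E
That exhausts the simple backdoor paths. Count: 2.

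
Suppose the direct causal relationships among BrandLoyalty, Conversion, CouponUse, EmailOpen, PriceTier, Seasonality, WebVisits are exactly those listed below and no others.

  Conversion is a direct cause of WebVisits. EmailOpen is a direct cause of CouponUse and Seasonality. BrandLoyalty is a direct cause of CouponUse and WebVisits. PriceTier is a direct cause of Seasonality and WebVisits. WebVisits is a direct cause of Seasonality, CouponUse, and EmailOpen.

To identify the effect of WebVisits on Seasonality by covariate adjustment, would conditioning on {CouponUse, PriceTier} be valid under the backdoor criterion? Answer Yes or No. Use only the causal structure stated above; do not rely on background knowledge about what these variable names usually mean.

No

Backdoor paths from WebVisits to Seasonality (paths whose first edge points into WebVisits):
  P1: WebVisits <- BrandLoyalty -> CouponUse <- EmailOpen -> Seasonality
  P2: WebVisits <- PriceTier -> Seasonality
Condition 1 (no descendant of WebVisits in the set): FAILS — CouponUse is a descendant of WebVisits.
Condition 2 (every backdoor path blocked by {CouponUse, PriceTier}):
  P1: open — collider(s) CouponUse are conditioned on (or have a conditioned descendant) and no non-collider on the path is in the set.
  P2: blocked at fork node PriceTier ∈ conditioning set.
{CouponUse, PriceTier} does not satisfy the backdoor criterion.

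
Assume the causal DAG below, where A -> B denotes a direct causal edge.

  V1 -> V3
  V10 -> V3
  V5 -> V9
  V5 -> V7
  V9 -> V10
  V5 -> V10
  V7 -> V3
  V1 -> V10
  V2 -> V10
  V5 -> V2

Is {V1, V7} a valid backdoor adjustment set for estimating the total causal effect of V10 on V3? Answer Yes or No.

Yes

Backdoor paths from V10 to V3 (paths whose first edge points into V10):
  P1: V10 <- V5 -> V7 -> V3
  P2: V10 <- V1 -> V3
  P3: V10 <- V9 <- V5 -> V7 -> V3
  P4: V10 <- V2 <- V5 -> V7 -> V3
Condition 1 (no descendant of V10 in the set): holds — descendants of V10 are {V3}; none are in {V1, V7}.
Condition 2 (every backdoor path blocked by {V1, V7}):
  P1: blocked at chain node V7 ∈ conditioning set.
  P2: blocked at fork node V1 ∈ conditioning set.
  P3: blocked at chain node V7 ∈ conditioning set.
  P4: blocked at chain node V7 ∈ conditioning set.
{V1, V7} satisfies the backdoor criterion.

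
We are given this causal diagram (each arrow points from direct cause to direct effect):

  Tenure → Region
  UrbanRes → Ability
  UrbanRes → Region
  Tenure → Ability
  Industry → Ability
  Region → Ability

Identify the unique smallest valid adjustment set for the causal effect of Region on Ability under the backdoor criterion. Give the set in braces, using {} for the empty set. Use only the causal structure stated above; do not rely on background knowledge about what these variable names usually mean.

{Tenure, UrbanRes}

Variables eligible for adjustment (non-descendants of Region, excluding Region and Ability): {Industry, Tenure, UrbanRes}.
Backdoor paths from Region to Ability:
  P1: Region <- UrbanRes -> Ability
  P2: Region <- Tenure -> Ability
The empty set is not sufficient: P1 (Region <- UrbanRes -> Ability) has no collider blocking it and no conditioned non-collider, so it is open.
Try {Tenure, UrbanRes}:
  P1: blocked at fork node UrbanRes ∈ conditioning set.
  P2: blocked at fork node Tenure ∈ conditioning set.
{Tenure, UrbanRes} contains no descendant of Region and blocks every backdoor path.
Every element of {Tenure, UrbanRes} is needed (dropping Tenure leaves P2 open; dropping UrbanRes leaves P1 open), so no proper subset is valid.
Among all size-2 subsets of the eligible variables, only {Tenure, UrbanRes} blocks every backdoor path, so it is the unique smallest valid adjustment set.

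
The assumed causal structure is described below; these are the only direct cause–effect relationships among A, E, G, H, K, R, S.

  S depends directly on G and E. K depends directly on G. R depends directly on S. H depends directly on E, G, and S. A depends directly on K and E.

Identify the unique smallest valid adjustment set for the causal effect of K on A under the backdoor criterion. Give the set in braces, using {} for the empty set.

{}

Variables eligible for adjustment (non-descendants of K, excluding K and A): {E, G, H, R, S}.
Backdoor paths from K to A:
  P1: K <- G -> S <- E -> A
  P2: K <- G -> S -> H <- E -> A
  P3: K <- G -> H <- E -> A
  P4: K <- G -> H <- S <- E -> A
Each backdoor path contains an unconditioned collider, so every path is already blocked with the empty conditioning set:
  P1: blocked at collider S (neither it nor any descendant is in the conditioning set).
  P2: blocked at collider H (neither it nor any descendant is in the conditioning set).
  P3: blocked at collider H (neither it nor any descendant is in the conditioning set).
  P4: blocked at collider H (neither it nor any descendant is in the conditioning set).
The empty set is therefore the unique smallest valid set.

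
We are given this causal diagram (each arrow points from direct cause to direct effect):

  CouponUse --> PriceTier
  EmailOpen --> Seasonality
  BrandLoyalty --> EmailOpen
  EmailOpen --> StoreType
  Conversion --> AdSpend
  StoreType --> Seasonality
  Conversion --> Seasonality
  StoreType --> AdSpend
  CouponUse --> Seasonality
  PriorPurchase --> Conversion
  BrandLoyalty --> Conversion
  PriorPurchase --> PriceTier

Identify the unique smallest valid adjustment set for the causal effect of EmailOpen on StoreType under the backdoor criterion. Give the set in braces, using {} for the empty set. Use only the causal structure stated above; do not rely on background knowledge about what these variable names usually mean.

{}

Variables eligible for adjustment (non-descendants of EmailOpen, excluding EmailOpen and StoreType): {BrandLoyalty, Conversion, CouponUse, PriceTier, PriorPurchase}.
Backdoor paths from EmailOpen to StoreType:
  P1: EmailOpen <- BrandLoyalty -> Conversion <- PriorPurchase -> PriceTier <- CouponUse -> Seasonality <- StoreType
  P2: EmailOpen <- BrandLoyalty -> Conversion -> AdSpend <- StoreType
  P3: EmailOpen <- BrandLoyalty -> Conversion -> Seasonality <- StoreType
Each backdoor path contains an unconditioned collider, so every path is already blocked with the empty conditioning set:
  P1: blocked at collider Conversion (neither it nor any descendant is in the conditioning set).
  P2: blocked at collider AdSpend (neither it nor any descendant is in the conditioning set).
  P3: blocked at collider Seasonality (neither it nor any descendant is in the conditioning set).
The empty set is therefore the unique smallest valid set.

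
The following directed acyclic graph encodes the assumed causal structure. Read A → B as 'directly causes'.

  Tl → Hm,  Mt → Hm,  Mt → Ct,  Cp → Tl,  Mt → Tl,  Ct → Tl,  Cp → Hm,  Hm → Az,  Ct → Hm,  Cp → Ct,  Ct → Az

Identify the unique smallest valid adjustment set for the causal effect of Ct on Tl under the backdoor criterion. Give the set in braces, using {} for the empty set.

Variables eligible for adjustment (non-descendants of Ct, excluding Ct and Tl): {Cp, Mt}.
Backdoor paths from Ct to Tl:
  P1: Ct <- Cp -> Tl
  P2: Ct <- Cp -> Hm <- Mt -> Tl
  P3: Ct <- Cp -> Hm <- Tl
  P4: Ct <- Mt -> Tl
  P5: Ct <- Mt -> Hm <- Cp -> Tl
  P6: Ct <- Mt -> Hm <- Tl
The empty set is not sufficient: P1 (Ct <- Cp -> Tl) has no collider blocking it and no conditioned non-collider, so it is open.
Try {Cp, Mt}:
  P1: blocked at fork node Cp ∈ conditioning set.
  P2: blocked at fork node Cp ∈ conditioning set.
  P3: blocked at fork node Cp ∈ conditioning set.
  P4: blocked at fork node Mt ∈ conditioning set.
  P5: blocked at fork node Mt ∈ conditioning set.
  P6: blocked at fork node Mt ∈ conditioning set.
{Cp, Mt} contains no descendant of Ct and blocks every backdoor path.
Every element of {Cp, Mt} is needed (dropping Cp leaves P1 open; dropping Mt leaves P4 open), so no proper subset is valid.
Among all size-2 subsets of the eligible variables, only {Cp, Mt} blocks every backdoor path, so it is the unique smallest valid adjustment set.

{Cp, Mt}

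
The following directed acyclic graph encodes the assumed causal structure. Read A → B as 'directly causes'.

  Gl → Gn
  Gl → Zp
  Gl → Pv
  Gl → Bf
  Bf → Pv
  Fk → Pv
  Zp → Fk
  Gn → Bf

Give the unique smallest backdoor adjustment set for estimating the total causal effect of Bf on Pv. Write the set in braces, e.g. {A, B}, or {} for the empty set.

Variables eligible for adjustment (non-descendants of Bf, excluding Bf and Pv): {Fk, Gl, Gn, Zp}.
Backdoor paths from Bf to Pv:
  P1: Bf <- Gl -> Zp -> Fk -> Pv
  P2: Bf <- Gl -> Pv
  P3: Bf <- Gn <- Gl -> Zp -> Fk -> Pv
  P4: Bf <- Gn <- Gl -> Pv
The empty set is not sufficient: P1 (Bf <- Gl -> Zp -> Fk -> Pv) has no collider blocking it and no conditioned non-collider, so it is open.
Try {Gl}:
  P1: blocked at fork node Gl ∈ conditioning set.
  P2: blocked at fork node Gl ∈ conditioning set.
  P3: blocked at fork node Gl ∈ conditioning set.
  P4: blocked at fork node Gl ∈ conditioning set.
{Gl} contains no descendant of Bf and blocks every backdoor path.
No other singleton works — e.g. {Zp} leaves P2 open — so {Gl} is the unique smallest valid adjustment set.

{Gl}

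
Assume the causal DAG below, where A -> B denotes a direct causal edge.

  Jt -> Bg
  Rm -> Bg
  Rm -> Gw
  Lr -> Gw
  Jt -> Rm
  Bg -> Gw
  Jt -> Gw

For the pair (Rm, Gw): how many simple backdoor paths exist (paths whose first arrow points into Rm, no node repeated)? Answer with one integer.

A backdoor path from Rm to Gw is any simple undirected path whose first edge points into Rm (i.e. leaves Rm via a parent).
Parents of Rm: {Jt}.
Enumerating:
  P1: Rm <- Jt -> Bg -> Gw
  P2: Rm <- Jt -> Gw
That exhausts the simple backdoor paths. Count: 2.

2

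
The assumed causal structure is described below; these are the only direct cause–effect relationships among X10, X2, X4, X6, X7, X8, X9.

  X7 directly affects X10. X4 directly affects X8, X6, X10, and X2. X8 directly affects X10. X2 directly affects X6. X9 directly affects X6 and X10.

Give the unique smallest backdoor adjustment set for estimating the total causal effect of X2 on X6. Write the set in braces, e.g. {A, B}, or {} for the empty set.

{X4}

Variables eligible for adjustment (non-descendants of X2, excluding X2 and X6): {X10, X4, X7, X8, X9}.
Backdoor paths from X2 to X6:
  P1: X2 <- X4 -> X8 -> X10 <- X9 -> X6
  P2: X2 <- X4 -> X6
  P3: X2 <- X4 -> X10 <- X9 -> X6
The empty set is not sufficient: P2 (X2 <- X4 -> X6) has no collider blocking it and no conditioned non-collider, so it is open.
Try {X4}:
  P1: blocked at fork node X4 ∈ conditioning set.
  P2: blocked at fork node X4 ∈ conditioning set.
  P3: blocked at fork node X4 ∈ conditioning set.
{X4} contains no descendant of X2 and blocks every backdoor path.
No other singleton works — e.g. {X9} leaves P2 open — so {X4} is the unique smallest valid adjustment set.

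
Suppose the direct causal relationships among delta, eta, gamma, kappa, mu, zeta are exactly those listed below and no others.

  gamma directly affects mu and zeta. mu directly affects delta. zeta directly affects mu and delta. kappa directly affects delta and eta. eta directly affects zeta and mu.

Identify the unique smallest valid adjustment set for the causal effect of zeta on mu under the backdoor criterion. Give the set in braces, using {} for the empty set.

Variables eligible for adjustment (non-descendants of zeta, excluding zeta and mu): {eta, gamma, kappa}.
Backdoor paths from zeta to mu:
  P1: zeta <- gamma -> mu
  P2: zeta <- eta <- kappa -> delta <- mu
  P3: zeta <- eta -> mu
The empty set is not sufficient: P1 (zeta <- gamma -> mu) has no collider blocking it and no conditioned non-collider, so it is open.
Try {eta, gamma}:
  P1: blocked at fork node gamma ∈ conditioning set.
  P2: blocked at chain node eta ∈ conditioning set.
  P3: blocked at fork node eta ∈ conditioning set.
{eta, gamma} contains no descendant of zeta and blocks every backdoor path.
Every element of {eta, gamma} is needed (dropping eta leaves P3 open; dropping gamma leaves P1 open), so no proper subset is valid.
Among all size-2 subsets of the eligible variables, only {eta, gamma} blocks every backdoor path, so it is the unique smallest valid adjustment set.

{eta, gamma}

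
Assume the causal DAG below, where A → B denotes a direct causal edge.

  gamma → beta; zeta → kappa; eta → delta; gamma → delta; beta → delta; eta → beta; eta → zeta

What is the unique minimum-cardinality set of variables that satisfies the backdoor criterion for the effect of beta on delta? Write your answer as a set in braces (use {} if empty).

{eta, gamma}

Variables eligible for adjustment (non-descendants of beta, excluding beta and delta): {eta, gamma, kappa, zeta}.
Backdoor paths from beta to delta:
  P1: beta <- eta -> delta
  P2: beta <- gamma -> delta
The empty set is not sufficient: P1 (beta <- eta -> delta) has no collider blocking it and no conditioned non-collider, so it is open.
Try {eta, gamma}:
  P1: blocked at fork node eta ∈ conditioning set.
  P2: blocked at fork node gamma ∈ conditioning set.
{eta, gamma} contains no descendant of beta and blocks every backdoor path.
Every element of {eta, gamma} is needed (dropping eta leaves P1 open; dropping gamma leaves P2 open), so no proper subset is valid.
Among all size-2 subsets of the eligible variables, only {eta, gamma} blocks every backdoor path, so it is the unique smallest valid adjustment set.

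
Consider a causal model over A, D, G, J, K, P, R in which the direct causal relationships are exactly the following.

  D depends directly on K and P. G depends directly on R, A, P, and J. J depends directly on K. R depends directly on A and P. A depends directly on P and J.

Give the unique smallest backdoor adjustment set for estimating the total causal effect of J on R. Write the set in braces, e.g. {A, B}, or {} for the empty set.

{}

Variables eligible for adjustment (non-descendants of J, excluding J and R): {D, K, P}.
Backdoor paths from J to R:
  P1: J <- K -> D <- P -> A -> R
  P2: J <- K -> D <- P -> A -> G <- R
  P3: J <- K -> D <- P -> R
  P4: J <- K -> D <- P -> G <- A -> R
  P5: J <- K -> D <- P -> G <- R
Each backdoor path contains an unconditioned collider, so every path is already blocked with the empty conditioning set:
  P1: blocked at collider D (neither it nor any descendant is in the conditioning set).
  P2: blocked at collider D (neither it nor any descendant is in the conditioning set).
  P3: blocked at collider D (neither it nor any descendant is in the conditioning set).
  P4: blocked at collider D (neither it nor any descendant is in the conditioning set).
  P5: blocked at collider D (neither it nor any descendant is in the conditioning set).
The empty set is therefore the unique smallest valid set.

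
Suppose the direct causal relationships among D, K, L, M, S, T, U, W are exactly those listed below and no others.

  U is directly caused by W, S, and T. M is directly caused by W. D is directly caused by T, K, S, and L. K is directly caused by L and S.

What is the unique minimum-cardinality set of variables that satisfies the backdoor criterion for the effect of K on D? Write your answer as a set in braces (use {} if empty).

Variables eligible for adjustment (non-descendants of K, excluding K and D): {L, M, S, T, U, W}.
Backdoor paths from K to D:
  P1: K <- S -> U <- T -> D
  P2: K <- S -> D
  P3: K <- L -> D
The empty set is not sufficient: P2 (K <- S -> D) has no collider blocking it and no conditioned non-collider, so it is open.
Try {L, S}:
  P1: blocked at fork node S ∈ conditioning set.
  P2: blocked at fork node S ∈ conditioning set.
  P3: blocked at fork node L ∈ conditioning set.
{L, S} contains no descendant of K and blocks every backdoor path.
Every element of {L, S} is needed (dropping L leaves P3 open; dropping S leaves P2 open), so no proper subset is valid.
Among all size-2 subsets of the eligible variables, only {L, S} blocks every backdoor path, so it is the unique smallest valid adjustment set.

{L, S}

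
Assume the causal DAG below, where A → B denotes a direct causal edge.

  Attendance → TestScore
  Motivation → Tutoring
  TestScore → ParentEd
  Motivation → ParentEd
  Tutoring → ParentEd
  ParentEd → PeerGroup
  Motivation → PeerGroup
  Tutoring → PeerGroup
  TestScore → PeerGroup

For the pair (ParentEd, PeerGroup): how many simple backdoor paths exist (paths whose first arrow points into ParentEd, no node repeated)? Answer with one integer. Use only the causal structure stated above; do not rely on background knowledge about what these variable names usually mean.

A backdoor path from ParentEd to PeerGroup is any simple undirected path whose first edge points into ParentEd (i.e. leaves ParentEd via a parent).
Parents of ParentEd: {Motivation, TestScore, Tutoring}.
Enumerating:
  P1: ParentEd <- Motivation -> Tutoring -> PeerGroup
  P2: ParentEd <- Motivation -> PeerGroup
  P3: ParentEd <- TestScore -> PeerGroup
  P4: ParentEd <- Tutoring <- Motivation -> PeerGroup
  P5: ParentEd <- Tutoring -> PeerGroup
That exhausts the simple backdoor paths. Count: 5.

5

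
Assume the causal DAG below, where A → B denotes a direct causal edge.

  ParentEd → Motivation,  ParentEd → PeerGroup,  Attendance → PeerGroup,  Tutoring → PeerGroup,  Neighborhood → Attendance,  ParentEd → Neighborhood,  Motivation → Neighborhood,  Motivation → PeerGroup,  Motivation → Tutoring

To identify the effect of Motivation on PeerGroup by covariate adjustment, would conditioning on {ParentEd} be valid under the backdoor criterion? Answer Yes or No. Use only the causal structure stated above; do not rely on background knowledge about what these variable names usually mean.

Backdoor paths from Motivation to PeerGroup (paths whose first edge points into Motivation):
  P1: Motivation <- ParentEd -> Neighborhood -> Attendance -> PeerGroup
  P2: Motivation <- ParentEd -> PeerGroup
Condition 1 (no descendant of Motivation in the set): holds — descendants of Motivation are {Attendance, Neighborhood, PeerGroup, Tutoring}; none are in {ParentEd}.
Condition 2 (every backdoor path blocked by {ParentEd}):
  P1: blocked at fork node ParentEd ∈ conditioning set.
  P2: blocked at fork node ParentEd ∈ conditioning set.
{ParentEd} satisfies the backdoor criterion.

Yes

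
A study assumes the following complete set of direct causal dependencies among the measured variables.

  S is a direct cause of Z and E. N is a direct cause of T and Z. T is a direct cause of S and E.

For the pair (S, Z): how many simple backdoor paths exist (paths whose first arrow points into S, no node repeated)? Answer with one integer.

A backdoor path from S to Z is any simple undirected path whose first edge points into S (i.e. leaves S via a parent).
Parents of S: {T}.
Enumerating:
  P1: S <- T <- N -> Z
That exhausts the simple backdoor paths. Count: 1.

1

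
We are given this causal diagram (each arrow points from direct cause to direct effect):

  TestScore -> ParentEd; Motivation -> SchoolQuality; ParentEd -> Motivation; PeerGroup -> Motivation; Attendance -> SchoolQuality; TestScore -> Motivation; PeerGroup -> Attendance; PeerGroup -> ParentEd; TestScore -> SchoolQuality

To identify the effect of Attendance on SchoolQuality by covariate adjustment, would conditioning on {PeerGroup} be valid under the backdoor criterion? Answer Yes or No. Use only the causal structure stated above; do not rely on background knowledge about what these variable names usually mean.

Backdoor paths from Attendance to SchoolQuality (paths whose first edge points into Attendance):
  P1: Attendance <- PeerGroup -> ParentEd <- TestScore -> Motivation -> SchoolQuality
  P2: Attendance <- PeerGroup -> ParentEd <- TestScore -> SchoolQuality
  P3: Attendance <- PeerGroup -> ParentEd -> Motivation <- TestScore -> SchoolQuality
  P4: Attendance <- PeerGroup -> ParentEd -> Motivation -> SchoolQuality
  P5: Attendance <- PeerGroup -> Motivation <- TestScore -> SchoolQuality
  P6: Attendance <- PeerGroup -> Motivation <- ParentEd <- TestScore -> SchoolQuality
  P7: Attendance <- PeerGroup -> Motivation -> SchoolQuality
Condition 1 (no descendant of Attendance in the set): holds — descendants of Attendance are {SchoolQuality}; none are in {PeerGroup}.
Condition 2 (every backdoor path blocked by {PeerGroup}):
  P1: blocked at fork node PeerGroup ∈ conditioning set.
  P2: blocked at fork node PeerGroup ∈ conditioning set.
  P3: blocked at fork node PeerGroup ∈ conditioning set.
  P4: blocked at fork node PeerGroup ∈ conditioning set.
  P5: blocked at fork node PeerGroup ∈ conditioning set.
  P6: blocked at fork node PeerGroup ∈ conditioning set.
  P7: blocked at fork node PeerGroup ∈ conditioning set.
{PeerGroup} satisfies the backdoor criterion.

Yes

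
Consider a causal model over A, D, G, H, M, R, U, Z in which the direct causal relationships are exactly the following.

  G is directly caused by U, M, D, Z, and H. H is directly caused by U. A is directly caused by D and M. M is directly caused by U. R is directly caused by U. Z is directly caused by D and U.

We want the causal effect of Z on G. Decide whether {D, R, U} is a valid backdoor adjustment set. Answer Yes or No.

Yes

Backdoor paths from Z to G (paths whose first edge points into Z):
  P1: Z <- U -> M -> A <- D -> G
  P2: Z <- U -> M -> G
  P3: Z <- U -> H -> G
  P4: Z <- U -> G
  P5: Z <- D -> A <- M <- U -> H -> G
  P6: Z <- D -> A <- M <- U -> G
  P7: Z <- D -> A <- M -> G
  P8: Z <- D -> G
Condition 1 (no descendant of Z in the set): holds — descendants of Z are {G}; none are in {D, R, U}.
Condition 2 (every backdoor path blocked by {D, R, U}):
  P1: blocked at fork node U ∈ conditioning set.
  P2: blocked at fork node U ∈ conditioning set.
  P3: blocked at fork node U ∈ conditioning set.
  P4: blocked at fork node U ∈ conditioning set.
  P5: blocked at fork node D ∈ conditioning set.
  P6: blocked at fork node D ∈ conditioning set.
  P7: blocked at fork node D ∈ conditioning set.
  P8: blocked at fork node D ∈ conditioning set.
{D, R, U} satisfies the backdoor criterion.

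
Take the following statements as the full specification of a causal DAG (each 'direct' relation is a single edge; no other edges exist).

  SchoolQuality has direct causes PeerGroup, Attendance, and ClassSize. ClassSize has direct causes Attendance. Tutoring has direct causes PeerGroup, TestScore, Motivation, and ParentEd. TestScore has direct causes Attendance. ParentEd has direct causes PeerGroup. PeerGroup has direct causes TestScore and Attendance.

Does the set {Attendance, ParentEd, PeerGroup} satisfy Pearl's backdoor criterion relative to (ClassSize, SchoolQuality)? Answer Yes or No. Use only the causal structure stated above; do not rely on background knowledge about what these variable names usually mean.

Backdoor paths from ClassSize to SchoolQuality (paths whose first edge points into ClassSize):
  P1: ClassSize <- Attendance -> TestScore -> PeerGroup -> SchoolQuality
  P2: ClassSize <- Attendance -> TestScore -> Tutoring <- PeerGroup -> SchoolQuality
  P3: ClassSize <- Attendance -> TestScore -> Tutoring <- ParentEd <- PeerGroup -> SchoolQuality
  P4: ClassSize <- Attendance -> PeerGroup -> SchoolQuality
  P5: ClassSize <- Attendance -> SchoolQuality
Condition 1 (no descendant of ClassSize in the set): holds — descendants of ClassSize are {SchoolQuality}; none are in {Attendance, ParentEd, PeerGroup}.
Condition 2 (every backdoor path blocked by {Attendance, ParentEd, PeerGroup}):
  P1: blocked at fork node Attendance ∈ conditioning set.
  P2: blocked at fork node Attendance ∈ conditioning set.
  P3: blocked at fork node Attendance ∈ conditioning set.
  P4: blocked at fork node Attendance ∈ conditioning set.
  P5: blocked at fork node Attendance ∈ conditioning set.
{Attendance, ParentEd, PeerGroup} satisfies the backdoor criterion.

Yes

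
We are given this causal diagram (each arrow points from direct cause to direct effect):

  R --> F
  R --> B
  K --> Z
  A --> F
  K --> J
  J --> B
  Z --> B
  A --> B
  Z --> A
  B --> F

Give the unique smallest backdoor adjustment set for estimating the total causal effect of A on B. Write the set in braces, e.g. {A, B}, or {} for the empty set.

Variables eligible for adjustment (non-descendants of A, excluding A and B): {J, K, R, Z}.
Backdoor paths from A to B:
  P1: A <- Z <- K -> J -> B
  P2: A <- Z -> B
The empty set is not sufficient: P1 (A <- Z <- K -> J -> B) has no collider blocking it and no conditioned non-collider, so it is open.
Try {Z}:
  P1: blocked at chain node Z ∈ conditioning set.
  P2: blocked at fork node Z ∈ conditioning set.
{Z} contains no descendant of A and blocks every backdoor path.
No other singleton works — e.g. {R} leaves P1 open — so {Z} is the unique smallest valid adjustment set.

{Z}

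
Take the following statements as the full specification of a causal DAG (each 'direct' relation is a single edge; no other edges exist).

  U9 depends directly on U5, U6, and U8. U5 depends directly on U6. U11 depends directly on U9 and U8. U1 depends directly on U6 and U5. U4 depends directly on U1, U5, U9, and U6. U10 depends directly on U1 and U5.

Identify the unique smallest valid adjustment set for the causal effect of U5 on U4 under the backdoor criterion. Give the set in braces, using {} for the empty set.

{U6}

Variables eligible for adjustment (non-descendants of U5, excluding U5 and U4): {U6, U8}.
Backdoor paths from U5 to U4:
  P1: U5 <- U6 -> U1 -> U4
  P2: U5 <- U6 -> U9 -> U4
  P3: U5 <- U6 -> U4
The empty set is not sufficient: P1 (U5 <- U6 -> U1 -> U4) has no collider blocking it and no conditioned non-collider, so it is open.
Try {U6}:
  P1: blocked at fork node U6 ∈ conditioning set.
  P2: blocked at fork node U6 ∈ conditioning set.
  P3: blocked at fork node U6 ∈ conditioning set.
{U6} contains no descendant of U5 and blocks every backdoor path.
No other singleton works — e.g. {U8} leaves P1 open — so {U6} is the unique smallest valid adjustment set.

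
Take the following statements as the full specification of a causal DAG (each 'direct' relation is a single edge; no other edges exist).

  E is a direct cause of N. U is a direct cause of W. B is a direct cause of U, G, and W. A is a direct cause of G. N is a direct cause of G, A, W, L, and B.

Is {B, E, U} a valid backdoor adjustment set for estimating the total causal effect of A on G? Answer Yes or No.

No

Backdoor paths from A to G (paths whose first edge points into A):
  P1: A <- N -> B -> G
  P2: A <- N -> W <- B -> G
  P3: A <- N -> W <- U <- B -> G
  P4: A <- N -> G
Condition 1 (no descendant of A in the set): holds — descendants of A are {G}; none are in {B, E, U}.
Condition 2 (every backdoor path blocked by {B, E, U}):
  P1: blocked at chain node B ∈ conditioning set.
  P2: blocked at collider W (neither it nor any descendant is in the conditioning set).
  P3: blocked at collider W (neither it nor any descendant is in the conditioning set).
  P4: open — no interior node is in the conditioning set.
{B, E, U} does not satisfy the backdoor criterion.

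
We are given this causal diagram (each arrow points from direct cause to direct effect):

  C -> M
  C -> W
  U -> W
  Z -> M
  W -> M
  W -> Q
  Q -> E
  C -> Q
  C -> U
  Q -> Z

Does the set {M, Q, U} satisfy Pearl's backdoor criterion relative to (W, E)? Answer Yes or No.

Backdoor paths from W to E (paths whose first edge points into W):
  P1: W <- C -> Q -> E
  P2: W <- C -> M <- Z <- Q -> E
  P3: W <- U <- C -> Q -> E
  P4: W <- U <- C -> M <- Z <- Q -> E
Condition 1 (no descendant of W in the set): FAILS — M and Q are descendants of W.
Condition 2 (every backdoor path blocked by {M, Q, U}):
  P1: blocked at chain node Q ∈ conditioning set.
  P2: blocked at fork node Q ∈ conditioning set.
  P3: blocked at chain node U ∈ conditioning set.
  P4: blocked at chain node U ∈ conditioning set.
{M, Q, U} does not satisfy the backdoor criterion.

No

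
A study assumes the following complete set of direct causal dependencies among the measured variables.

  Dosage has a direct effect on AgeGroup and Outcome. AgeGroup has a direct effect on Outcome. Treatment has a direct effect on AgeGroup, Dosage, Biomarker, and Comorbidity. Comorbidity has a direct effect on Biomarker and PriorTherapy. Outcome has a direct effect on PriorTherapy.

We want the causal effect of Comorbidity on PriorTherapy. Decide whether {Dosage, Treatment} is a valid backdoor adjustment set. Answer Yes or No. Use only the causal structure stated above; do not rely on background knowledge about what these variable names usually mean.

Yes

Backdoor paths from Comorbidity to PriorTherapy (paths whose first edge points into Comorbidity):
  P1: Comorbidity <- Treatment -> Dosage -> AgeGroup -> Outcome -> PriorTherapy
  P2: Comorbidity <- Treatment -> Dosage -> Outcome -> PriorTherapy
  P3: Comorbidity <- Treatment -> AgeGroup <- Dosage -> Outcome -> PriorTherapy
  P4: Comorbidity <- Treatment -> AgeGroup -> Outcome -> PriorTherapy
Condition 1 (no descendant of Comorbidity in the set): holds — descendants of Comorbidity are {Biomarker, PriorTherapy}; none are in {Dosage, Treatment}.
Condition 2 (every backdoor path blocked by {Dosage, Treatment}):
  P1: blocked at fork node Treatment ∈ conditioning set.
  P2: blocked at fork node Treatment ∈ conditioning set.
  P3: blocked at fork node Treatment ∈ conditioning set.
  P4: blocked at fork node Treatment ∈ conditioning set.
{Dosage, Treatment} satisfies the backdoor criterion.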